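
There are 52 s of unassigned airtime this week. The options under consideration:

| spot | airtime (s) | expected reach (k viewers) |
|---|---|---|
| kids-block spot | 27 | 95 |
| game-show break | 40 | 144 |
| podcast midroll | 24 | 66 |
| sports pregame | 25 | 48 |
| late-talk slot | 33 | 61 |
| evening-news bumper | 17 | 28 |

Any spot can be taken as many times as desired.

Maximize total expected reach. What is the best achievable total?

Ranking by ratio (expected reach/s): game-show break 3.60, kids-block spot 3.52, podcast midroll 2.75, sports pregame 1.92.
A density-first pass picks game-show break — 144 at 40 s.
The 40 s tied up in game-show break is better spent on kids-block spot + podcast midroll — total rises to 161 (51 s).
The spare 1 s is too small for any remaining spot, and no exchange beats 161.

161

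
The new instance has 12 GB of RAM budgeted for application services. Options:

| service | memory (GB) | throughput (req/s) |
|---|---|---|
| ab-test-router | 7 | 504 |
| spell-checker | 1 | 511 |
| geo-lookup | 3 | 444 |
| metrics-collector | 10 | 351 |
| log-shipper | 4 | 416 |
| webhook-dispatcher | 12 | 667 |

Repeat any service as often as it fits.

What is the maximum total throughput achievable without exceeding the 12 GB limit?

Density check — spell-checker 511.00, geo-lookup 148.00, log-shipper 104.00, ab-test-router 72.00 are the best per GB.
12×spell-checker uses 12 of the 12 GB and totals 6132.

6132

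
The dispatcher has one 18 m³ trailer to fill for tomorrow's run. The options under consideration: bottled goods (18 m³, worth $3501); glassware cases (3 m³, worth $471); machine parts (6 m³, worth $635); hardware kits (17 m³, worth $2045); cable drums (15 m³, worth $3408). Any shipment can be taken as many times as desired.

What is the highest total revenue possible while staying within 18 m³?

3879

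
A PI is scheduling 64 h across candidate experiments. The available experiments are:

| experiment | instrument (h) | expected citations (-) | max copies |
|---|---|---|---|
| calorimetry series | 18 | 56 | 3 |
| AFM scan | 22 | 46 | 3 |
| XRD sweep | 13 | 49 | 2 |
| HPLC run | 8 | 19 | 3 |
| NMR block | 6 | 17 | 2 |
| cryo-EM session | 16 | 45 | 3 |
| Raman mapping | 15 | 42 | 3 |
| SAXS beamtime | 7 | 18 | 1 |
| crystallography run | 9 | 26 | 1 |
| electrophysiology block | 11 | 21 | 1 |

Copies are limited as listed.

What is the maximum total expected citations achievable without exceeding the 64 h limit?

210

Taking 2×calorimetry series + 2×XRD sweep: 62 h used, 210 in expected citations.
That's the maximum — no swap from here does better than 210.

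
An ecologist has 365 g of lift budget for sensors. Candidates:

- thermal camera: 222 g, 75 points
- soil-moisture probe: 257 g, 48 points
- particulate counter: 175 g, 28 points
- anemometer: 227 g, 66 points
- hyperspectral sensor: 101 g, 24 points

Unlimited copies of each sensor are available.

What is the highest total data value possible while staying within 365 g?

99

By data value per g: thermal camera 0.34, anemometer 0.29, hyperspectral sensor 0.24, soil-moisture probe 0.19 lead.
Thermal camera + hyperspectral sensor uses 323 of the 365 g and totals 99.
Every other selection either busts 365 g or fails to beat 99.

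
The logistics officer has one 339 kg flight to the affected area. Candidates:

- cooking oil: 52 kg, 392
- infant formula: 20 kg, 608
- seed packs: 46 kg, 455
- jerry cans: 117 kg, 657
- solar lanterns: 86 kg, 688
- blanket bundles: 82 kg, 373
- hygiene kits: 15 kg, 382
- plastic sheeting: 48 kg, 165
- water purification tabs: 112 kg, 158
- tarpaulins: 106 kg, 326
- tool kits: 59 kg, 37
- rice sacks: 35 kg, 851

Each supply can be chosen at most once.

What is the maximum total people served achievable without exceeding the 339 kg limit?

Cooking oil + infant formula + seed packs + solar lanterns + blanket bundles + hygiene kits + rice sacks uses 336 of the 339 kg and totals 3749.
Next best is infant formula + seed packs + jerry cans + solar lanterns + hygiene kits + rice sacks at 3641 (319 kg) — short by 108.

3749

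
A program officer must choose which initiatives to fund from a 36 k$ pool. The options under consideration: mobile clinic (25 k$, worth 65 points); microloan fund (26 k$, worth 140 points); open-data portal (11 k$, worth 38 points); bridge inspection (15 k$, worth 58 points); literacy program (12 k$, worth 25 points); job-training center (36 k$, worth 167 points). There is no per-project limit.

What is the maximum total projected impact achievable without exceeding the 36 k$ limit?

167

Ranking by ratio (projected impact/k$): microloan fund 5.38, job-training center 4.64, bridge inspection 3.87, open-data portal 3.45.
Greedy by ratio would take microloan fund: 26 k$ used, total 140.
Replace microloan fund with job-training center: the trade gains 27 net, giving 167 at 36 k$.
Nothing else within 36 k$ beats 167.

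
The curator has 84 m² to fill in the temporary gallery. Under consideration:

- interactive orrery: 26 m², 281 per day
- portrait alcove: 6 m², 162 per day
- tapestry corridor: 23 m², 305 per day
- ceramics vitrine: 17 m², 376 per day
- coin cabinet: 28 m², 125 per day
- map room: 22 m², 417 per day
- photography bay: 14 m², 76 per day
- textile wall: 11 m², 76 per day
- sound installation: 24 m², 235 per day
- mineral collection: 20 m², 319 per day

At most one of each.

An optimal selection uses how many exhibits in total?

Optimal total is 1417.
For example tapestry corridor + ceramics vitrine + map room + mineral collection achieves it, using 82 m².
Every optimal selection uses 4 exhibits.

4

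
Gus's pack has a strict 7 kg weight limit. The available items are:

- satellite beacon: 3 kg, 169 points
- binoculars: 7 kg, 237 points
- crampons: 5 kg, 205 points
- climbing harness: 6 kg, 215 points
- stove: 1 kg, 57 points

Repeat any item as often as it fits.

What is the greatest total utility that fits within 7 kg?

399

Best packing: 7×stove — 7 kg, 399 total.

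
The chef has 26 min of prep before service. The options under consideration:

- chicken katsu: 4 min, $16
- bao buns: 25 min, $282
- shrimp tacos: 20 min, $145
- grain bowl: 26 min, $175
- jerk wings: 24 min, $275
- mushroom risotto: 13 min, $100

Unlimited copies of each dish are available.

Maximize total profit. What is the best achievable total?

282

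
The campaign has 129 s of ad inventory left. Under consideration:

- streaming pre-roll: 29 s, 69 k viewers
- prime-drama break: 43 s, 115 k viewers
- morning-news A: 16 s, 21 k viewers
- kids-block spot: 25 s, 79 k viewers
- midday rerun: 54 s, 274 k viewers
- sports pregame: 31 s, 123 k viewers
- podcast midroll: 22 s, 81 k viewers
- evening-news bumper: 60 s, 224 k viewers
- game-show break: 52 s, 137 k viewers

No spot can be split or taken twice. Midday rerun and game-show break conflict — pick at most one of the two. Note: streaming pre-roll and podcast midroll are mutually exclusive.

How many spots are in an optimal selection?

3

The maximum expected reach within 129 s is 512.
For example prime-drama break + midday rerun + sports pregame achieves it, using 128 s.
Every optimal selection uses 3 spots.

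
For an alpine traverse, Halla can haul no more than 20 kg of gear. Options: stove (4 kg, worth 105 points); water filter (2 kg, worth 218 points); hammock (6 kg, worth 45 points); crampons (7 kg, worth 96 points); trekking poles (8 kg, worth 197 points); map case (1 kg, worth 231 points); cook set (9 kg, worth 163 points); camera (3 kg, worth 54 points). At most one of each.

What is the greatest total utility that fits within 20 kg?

Greedy by ratio would take stove + water filter + trekking poles + map case + camera: 18 kg used, total 805.
Replace stove and camera with cook set: the trade gains 4 net, giving 809 at 20 kg.
Every other selection either busts 20 kg or fails to beat 809.

809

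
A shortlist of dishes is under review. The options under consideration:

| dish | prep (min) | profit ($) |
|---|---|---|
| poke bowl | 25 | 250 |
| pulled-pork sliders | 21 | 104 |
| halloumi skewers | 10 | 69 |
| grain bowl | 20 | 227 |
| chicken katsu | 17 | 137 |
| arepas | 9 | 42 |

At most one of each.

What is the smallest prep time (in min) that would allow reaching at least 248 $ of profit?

Look for the lowest-prep combination reaching 248.
poke bowl reaches 250 using 25 min.
Any bundle with less than 25 min falls short of 248.

25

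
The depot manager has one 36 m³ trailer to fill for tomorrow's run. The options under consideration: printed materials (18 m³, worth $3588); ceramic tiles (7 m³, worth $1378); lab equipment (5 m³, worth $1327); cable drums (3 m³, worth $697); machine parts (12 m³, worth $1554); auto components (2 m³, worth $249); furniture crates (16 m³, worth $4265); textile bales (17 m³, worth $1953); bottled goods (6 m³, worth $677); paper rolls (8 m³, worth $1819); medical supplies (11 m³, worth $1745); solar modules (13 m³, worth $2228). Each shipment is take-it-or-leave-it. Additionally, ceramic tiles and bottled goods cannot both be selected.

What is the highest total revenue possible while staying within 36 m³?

Ranking by ratio (revenue/m³): furniture crates 266.56, lab equipment 265.40, cable drums 232.33, paper rolls 227.38.
Taking the top-ratio shipments first gives lab equipment + cable drums + auto components + furniture crates + paper rolls for 8357 (34 m³).
Replace cable drums and auto components with ceramic tiles: the trade gains 432 net, giving 8789 at 36 m³.
The closest alternative, ceramic tiles + cable drums + auto components + furniture crates + paper rolls, reaches only 8408.

8789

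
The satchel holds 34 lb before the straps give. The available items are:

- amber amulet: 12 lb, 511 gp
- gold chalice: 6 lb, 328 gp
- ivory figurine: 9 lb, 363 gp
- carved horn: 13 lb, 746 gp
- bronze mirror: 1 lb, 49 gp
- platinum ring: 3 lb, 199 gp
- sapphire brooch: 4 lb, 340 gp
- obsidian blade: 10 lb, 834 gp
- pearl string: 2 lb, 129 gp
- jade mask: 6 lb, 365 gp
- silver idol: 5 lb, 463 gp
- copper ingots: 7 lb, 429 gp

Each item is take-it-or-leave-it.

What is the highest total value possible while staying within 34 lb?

2560

The ratio heuristic lands on bronze mirror + platinum ring + sapphire brooch + obsidian blade + pearl string + silver idol + copper ingots (2443) but leaves 2 lb idle.
Replace bronze mirror and platinum ring with jade mask: the trade gains 117 net, giving 2560 at 34 lb.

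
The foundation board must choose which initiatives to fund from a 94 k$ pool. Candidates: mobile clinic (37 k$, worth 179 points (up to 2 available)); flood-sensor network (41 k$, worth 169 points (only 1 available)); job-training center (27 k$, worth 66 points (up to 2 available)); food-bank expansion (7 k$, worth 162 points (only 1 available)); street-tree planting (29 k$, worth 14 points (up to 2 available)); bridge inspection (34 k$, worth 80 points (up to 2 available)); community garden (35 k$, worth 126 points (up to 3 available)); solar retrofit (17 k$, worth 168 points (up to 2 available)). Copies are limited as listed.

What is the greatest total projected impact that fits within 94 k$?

The ratio ordering already packs tightly: mobile clinic + food-bank expansion + 2×solar retrofit, 78 k$, 677.

677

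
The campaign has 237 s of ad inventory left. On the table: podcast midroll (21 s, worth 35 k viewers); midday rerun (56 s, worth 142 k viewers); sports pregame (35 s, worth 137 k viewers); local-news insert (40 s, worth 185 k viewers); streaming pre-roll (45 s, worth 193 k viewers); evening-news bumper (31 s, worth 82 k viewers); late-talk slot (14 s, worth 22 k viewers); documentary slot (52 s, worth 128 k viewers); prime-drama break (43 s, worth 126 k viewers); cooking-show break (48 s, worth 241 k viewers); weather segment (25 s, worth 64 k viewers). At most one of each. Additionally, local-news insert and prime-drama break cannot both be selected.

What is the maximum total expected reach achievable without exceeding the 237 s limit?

906

Best packing: sports pregame + local-news insert + streaming pre-roll + late-talk slot + documentary slot + cooking-show break — 234 s, 906 total.
Every other selection either busts 237 s or breaks a pairing rule or fails to beat 906.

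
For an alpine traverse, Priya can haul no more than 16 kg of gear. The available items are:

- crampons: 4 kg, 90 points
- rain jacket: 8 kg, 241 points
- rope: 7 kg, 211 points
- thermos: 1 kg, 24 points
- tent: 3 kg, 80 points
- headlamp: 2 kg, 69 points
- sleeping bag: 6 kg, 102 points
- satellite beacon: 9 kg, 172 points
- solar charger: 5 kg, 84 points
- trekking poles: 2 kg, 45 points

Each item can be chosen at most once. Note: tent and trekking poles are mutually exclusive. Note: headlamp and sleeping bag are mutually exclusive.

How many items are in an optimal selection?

Best achievable utility is 476.
One optimal bundle: rain jacket + rope + thermos (16 kg).
Any selection reaching 476 contains exactly 3 items.

3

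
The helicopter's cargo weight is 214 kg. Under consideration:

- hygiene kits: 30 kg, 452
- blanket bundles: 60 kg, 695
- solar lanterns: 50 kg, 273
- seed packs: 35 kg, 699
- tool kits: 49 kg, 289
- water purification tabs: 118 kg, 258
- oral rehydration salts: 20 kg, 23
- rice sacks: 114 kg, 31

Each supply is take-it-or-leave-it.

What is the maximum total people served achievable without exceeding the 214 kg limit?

2158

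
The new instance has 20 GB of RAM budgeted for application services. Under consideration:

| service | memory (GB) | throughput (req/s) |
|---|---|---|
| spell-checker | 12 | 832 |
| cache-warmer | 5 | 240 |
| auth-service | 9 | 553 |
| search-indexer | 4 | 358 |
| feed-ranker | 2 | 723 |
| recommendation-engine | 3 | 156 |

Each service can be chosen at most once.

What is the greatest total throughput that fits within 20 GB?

Density check — feed-ranker 361.50, search-indexer 89.50, spell-checker 69.33, auth-service 61.44 are the best per GB.
Best packing: spell-checker + search-indexer + feed-ranker — 18 GB, 1913 total.
Every other selection either busts 20 GB or fails to beat 1913.

1913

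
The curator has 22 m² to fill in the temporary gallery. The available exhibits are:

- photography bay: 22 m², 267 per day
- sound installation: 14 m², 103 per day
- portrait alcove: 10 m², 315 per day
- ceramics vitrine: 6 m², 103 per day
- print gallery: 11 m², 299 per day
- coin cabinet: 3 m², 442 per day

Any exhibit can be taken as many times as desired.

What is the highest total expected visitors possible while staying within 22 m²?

3094

7×coin cabinet uses 21 of the 22 m² and totals 3094.
No other feasible combination exceeds 3094.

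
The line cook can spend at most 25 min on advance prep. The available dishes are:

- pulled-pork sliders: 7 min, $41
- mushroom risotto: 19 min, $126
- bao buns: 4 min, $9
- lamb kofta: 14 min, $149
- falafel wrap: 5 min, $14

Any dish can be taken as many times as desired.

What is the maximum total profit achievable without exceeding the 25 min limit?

By profit per min: lamb kofta 10.64, mushroom risotto 6.63, pulled-pork sliders 5.86, falafel wrap 2.80 lead.
The ratio ordering already packs tightly: pulled-pork sliders + bao buns + lamb kofta, 25 min, 199.
Nothing else within 25 min beats 199.

199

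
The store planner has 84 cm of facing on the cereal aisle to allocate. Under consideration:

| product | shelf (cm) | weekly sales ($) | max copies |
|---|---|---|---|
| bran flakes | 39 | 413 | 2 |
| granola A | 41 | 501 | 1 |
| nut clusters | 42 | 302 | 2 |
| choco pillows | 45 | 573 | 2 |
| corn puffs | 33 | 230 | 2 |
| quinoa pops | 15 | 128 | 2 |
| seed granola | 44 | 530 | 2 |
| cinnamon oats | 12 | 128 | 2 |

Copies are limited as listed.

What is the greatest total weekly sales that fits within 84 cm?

Taking the top-ratio products first gives choco pillows + quinoa pops + 2×cinnamon oats for 957 (84 cm).
Replace quinoa pops and 2×cinnamon oats with bran flakes: the trade gains 29 net, giving 986 at 84 cm.
That's the maximum — no swap from here does better than 986.

986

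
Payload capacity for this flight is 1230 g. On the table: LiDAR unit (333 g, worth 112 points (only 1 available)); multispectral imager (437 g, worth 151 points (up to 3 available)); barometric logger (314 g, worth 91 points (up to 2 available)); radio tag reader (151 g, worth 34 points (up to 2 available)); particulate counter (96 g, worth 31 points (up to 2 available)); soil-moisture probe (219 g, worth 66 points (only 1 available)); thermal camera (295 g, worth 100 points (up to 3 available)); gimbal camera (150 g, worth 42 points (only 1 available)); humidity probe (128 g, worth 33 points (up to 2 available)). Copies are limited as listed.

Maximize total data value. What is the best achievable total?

414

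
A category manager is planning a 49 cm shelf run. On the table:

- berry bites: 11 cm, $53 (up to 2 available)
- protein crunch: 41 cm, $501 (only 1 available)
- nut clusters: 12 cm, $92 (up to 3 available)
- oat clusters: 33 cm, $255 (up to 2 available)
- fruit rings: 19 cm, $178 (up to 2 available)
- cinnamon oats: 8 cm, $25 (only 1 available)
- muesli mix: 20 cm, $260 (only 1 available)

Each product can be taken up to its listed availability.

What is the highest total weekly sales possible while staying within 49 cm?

Density check — muesli mix 13.00, protein crunch 12.22, fruit rings 9.37, oat clusters 7.73 are the best per cm.
A density-first pass picks fruit rings + cinnamon oats + muesli mix — 463 at 47 cm.
Dropping fruit rings and muesli mix frees 39 cm; slotting in protein crunch (41 cm) lifts the total to 526 at 49 cm.
No other feasible combination exceeds 526.

526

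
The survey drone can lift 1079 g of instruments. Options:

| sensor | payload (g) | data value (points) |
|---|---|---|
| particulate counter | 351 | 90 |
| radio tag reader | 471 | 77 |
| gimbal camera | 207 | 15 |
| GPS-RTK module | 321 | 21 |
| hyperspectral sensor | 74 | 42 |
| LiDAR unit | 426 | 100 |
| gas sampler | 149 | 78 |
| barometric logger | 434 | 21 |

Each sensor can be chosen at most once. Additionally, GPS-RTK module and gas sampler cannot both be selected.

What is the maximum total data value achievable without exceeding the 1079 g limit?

Taking particulate counter + hyperspectral sensor + LiDAR unit + gas sampler: 1000 g used, 310 in data value.
Runner-up particulate counter + radio tag reader + hyperspectral sensor + gas sampler tops out at 287.

310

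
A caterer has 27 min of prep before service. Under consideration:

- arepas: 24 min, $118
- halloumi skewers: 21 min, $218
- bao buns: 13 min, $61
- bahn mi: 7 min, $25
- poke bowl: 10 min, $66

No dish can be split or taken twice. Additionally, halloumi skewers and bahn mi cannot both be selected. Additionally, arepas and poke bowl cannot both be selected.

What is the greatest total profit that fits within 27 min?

218

The ratio ordering already packs tightly: halloumi skewers, 21 min, 218.
That's the maximum — no feasible swap from here does better than 218.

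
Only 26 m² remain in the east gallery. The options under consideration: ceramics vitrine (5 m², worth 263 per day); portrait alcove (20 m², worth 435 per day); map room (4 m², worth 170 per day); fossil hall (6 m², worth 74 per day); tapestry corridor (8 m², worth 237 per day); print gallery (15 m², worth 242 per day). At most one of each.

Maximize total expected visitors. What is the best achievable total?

744

Ceramics vitrine + map room + fossil hall + tapestry corridor uses 23 of the 26 m² and totals 744.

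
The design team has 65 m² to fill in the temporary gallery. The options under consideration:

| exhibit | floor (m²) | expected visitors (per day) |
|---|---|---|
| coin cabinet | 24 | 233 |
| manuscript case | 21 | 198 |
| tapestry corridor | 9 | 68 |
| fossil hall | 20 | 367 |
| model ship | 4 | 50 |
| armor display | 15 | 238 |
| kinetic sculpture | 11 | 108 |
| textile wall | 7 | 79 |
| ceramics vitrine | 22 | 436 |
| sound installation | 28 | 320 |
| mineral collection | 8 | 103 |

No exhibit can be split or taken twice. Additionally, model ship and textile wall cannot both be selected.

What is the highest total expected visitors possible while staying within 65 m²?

Fossil hall + armor display + ceramics vitrine + mineral collection uses 65 of the 65 m² and totals 1144.

1144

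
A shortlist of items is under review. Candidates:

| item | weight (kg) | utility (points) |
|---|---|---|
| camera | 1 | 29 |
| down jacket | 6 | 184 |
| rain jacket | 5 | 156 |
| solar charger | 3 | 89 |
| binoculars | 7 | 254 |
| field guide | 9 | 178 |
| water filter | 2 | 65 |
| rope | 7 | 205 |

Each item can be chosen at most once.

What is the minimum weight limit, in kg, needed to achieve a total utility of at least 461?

14

Minimise kg subject to total utility ≥ 461.
Taking camera + down jacket + binoculars gives 467 (≥ 461) for 14 kg.
Below 14 kg the best achievable stays under 461.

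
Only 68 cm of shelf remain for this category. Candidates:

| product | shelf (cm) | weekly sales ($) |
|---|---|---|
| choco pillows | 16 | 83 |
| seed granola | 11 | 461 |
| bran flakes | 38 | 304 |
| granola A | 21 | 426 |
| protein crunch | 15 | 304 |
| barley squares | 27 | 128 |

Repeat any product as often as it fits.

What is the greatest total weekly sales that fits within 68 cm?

Taking 6×seed granola: 66 cm used, 2766 in weekly sales.
No other feasible combination exceeds 2766.

2766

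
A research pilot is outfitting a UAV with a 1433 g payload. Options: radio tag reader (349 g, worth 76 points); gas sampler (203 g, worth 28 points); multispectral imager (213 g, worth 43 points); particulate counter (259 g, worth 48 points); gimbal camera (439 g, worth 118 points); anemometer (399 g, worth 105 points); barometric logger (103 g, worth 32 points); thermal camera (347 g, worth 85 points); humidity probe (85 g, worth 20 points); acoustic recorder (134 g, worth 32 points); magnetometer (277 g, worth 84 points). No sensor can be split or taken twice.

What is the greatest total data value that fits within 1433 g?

382

By data value per g: barometric logger 0.31, magnetometer 0.30, gimbal camera 0.27 lead.
Filling by ratio: gimbal camera + anemometer + barometric logger + acoustic recorder + magnetometer for 371, with 81 g left unused.
Dropping acoustic recorder frees 134 g; slotting in multispectral imager (213 g) lifts the total to 382 at 1431 g.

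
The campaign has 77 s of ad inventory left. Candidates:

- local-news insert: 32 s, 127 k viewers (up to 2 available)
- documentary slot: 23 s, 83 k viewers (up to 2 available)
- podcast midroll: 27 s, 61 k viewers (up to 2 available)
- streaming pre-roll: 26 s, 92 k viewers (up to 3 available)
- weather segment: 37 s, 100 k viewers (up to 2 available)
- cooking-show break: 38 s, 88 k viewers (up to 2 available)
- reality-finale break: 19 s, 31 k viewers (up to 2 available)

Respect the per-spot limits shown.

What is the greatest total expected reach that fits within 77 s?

267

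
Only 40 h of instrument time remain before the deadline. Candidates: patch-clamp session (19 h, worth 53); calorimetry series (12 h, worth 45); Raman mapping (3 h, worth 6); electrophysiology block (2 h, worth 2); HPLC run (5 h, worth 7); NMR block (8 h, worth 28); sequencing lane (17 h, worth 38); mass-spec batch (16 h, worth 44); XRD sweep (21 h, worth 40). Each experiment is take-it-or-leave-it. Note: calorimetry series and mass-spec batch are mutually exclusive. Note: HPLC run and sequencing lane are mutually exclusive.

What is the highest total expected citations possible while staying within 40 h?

126

Taking patch-clamp session + calorimetry series + NMR block: 39 h used, 126 in expected citations.
Runner-up calorimetry series + Raman mapping + NMR block + sequencing lane tops out at 117.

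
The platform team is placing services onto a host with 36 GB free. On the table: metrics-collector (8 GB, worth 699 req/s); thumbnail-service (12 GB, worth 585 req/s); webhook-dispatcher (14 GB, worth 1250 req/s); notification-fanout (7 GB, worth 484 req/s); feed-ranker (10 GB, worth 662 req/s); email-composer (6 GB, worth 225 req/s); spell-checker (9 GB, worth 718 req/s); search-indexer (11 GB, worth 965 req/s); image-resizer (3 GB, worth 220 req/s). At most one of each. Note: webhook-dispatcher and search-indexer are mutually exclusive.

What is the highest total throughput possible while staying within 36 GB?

2887

Density check — webhook-dispatcher 89.29, search-indexer 87.73, metrics-collector 87.38 are the best per GB.
Best packing: metrics-collector + webhook-dispatcher + spell-checker + image-resizer — 34 GB, 2887 total.
The closest alternative, metrics-collector + notification-fanout + spell-checker + search-indexer, reaches only 2866.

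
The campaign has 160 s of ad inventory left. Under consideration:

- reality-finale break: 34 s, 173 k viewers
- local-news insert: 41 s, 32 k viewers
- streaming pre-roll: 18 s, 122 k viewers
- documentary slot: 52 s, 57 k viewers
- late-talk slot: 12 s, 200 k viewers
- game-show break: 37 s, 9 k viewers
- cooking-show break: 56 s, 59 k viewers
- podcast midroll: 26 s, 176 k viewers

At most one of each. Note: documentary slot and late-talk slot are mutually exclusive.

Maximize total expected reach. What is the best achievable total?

Reality-finale break + streaming pre-roll + late-talk slot + cooking-show break + podcast midroll uses 146 of the 160 s and totals 730.
Runner-up reality-finale break + local-news insert + streaming pre-roll + late-talk slot + podcast midroll tops out at 703.

730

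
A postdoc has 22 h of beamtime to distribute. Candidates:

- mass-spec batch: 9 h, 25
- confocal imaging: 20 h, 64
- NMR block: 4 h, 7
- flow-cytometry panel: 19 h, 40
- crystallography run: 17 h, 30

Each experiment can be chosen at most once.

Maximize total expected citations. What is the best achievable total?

The ratio ordering already packs tightly: confocal imaging, 20 h, 64.
The closest alternative, flow-cytometry panel, reaches only 40.

64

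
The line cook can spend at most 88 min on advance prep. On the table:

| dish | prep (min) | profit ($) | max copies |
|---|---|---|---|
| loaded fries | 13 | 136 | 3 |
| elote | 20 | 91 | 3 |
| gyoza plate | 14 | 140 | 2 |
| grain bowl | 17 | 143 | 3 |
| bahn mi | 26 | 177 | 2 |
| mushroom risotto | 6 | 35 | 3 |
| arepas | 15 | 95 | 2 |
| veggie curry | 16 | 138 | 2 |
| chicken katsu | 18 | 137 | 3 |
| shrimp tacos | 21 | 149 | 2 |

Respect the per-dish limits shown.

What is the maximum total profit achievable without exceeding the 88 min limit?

838

A density-first pass picks 3×loaded fries + 2×gyoza plate + veggie curry — 826 at 83 min.
Dropping loaded fries and veggie curry frees 29 min; slotting in 2×grain bowl (34 min) lifts the total to 838 at 88 min.
Every other selection either busts 88 min or exceeds an availability limit or fails to beat 838.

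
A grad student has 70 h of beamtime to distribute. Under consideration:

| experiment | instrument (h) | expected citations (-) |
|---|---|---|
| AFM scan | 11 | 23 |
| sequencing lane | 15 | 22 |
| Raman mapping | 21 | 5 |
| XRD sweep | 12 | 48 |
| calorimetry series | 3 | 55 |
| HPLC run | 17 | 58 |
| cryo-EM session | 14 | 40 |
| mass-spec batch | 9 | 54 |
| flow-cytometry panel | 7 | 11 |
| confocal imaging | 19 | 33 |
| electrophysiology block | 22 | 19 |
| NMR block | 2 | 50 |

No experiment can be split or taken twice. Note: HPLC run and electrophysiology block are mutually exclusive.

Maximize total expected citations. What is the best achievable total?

328

Best packing: AFM scan + XRD sweep + calorimetry series + HPLC run + cryo-EM session + mass-spec batch + NMR block — 68 h, 328 total.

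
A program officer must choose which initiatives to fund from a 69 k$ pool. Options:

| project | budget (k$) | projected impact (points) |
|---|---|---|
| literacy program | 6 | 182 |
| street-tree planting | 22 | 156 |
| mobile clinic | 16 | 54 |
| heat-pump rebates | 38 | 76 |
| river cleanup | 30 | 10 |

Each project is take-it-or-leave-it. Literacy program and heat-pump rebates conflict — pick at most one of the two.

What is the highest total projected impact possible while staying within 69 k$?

Taking literacy program + street-tree planting + mobile clinic: 44 k$ used, 392 in projected impact.
Next best is literacy program + street-tree planting + river cleanup at 348 (58 k$) — short by 44.

392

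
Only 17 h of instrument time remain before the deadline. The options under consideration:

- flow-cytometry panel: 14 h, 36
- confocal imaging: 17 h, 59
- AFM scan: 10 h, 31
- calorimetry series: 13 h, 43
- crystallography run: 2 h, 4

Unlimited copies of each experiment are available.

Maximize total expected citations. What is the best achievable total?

59

Ranking by ratio (expected citations/h): confocal imaging 3.47, calorimetry series 3.31, AFM scan 3.10.
Taking confocal imaging: 17 h used, 59 in expected citations.
That's the maximum — no swap from here does better than 59.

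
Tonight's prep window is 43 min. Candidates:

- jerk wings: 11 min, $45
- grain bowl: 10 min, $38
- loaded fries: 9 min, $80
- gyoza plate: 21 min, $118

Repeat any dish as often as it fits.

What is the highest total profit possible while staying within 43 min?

Taking 4×loaded fries: 36 min used, 320 in profit.

320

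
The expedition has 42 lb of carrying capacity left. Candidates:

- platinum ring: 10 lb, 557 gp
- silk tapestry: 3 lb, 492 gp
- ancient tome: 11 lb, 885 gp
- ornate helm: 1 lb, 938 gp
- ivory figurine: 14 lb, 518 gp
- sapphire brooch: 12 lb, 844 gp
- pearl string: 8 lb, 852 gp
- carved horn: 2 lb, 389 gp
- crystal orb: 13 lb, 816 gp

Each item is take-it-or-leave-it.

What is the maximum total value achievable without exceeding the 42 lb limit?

4400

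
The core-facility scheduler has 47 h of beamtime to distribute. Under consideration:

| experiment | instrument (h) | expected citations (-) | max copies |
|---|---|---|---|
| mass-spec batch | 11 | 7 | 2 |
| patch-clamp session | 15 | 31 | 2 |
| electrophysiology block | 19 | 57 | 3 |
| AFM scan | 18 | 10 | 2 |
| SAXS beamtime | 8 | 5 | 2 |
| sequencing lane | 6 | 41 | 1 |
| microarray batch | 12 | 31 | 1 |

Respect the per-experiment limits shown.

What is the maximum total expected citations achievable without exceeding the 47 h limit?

Density check — sequencing lane 6.83, electrophysiology block 3.00, microarray batch 2.58, patch-clamp session 2.07 are the best per h.
The ratio ordering already packs tightly: 2×electrophysiology block + sequencing lane, 44 h, 155.

155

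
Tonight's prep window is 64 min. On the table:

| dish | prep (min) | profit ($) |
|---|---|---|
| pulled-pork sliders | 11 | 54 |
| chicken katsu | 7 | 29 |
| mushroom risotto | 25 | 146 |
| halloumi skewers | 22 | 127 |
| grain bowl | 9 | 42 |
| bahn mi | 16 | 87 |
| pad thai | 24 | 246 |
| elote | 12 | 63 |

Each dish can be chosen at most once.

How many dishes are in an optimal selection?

3

Best achievable profit is 460.
For example halloumi skewers + bahn mi + pad thai achieves it, using 62 min.
All optima have 3 dishes.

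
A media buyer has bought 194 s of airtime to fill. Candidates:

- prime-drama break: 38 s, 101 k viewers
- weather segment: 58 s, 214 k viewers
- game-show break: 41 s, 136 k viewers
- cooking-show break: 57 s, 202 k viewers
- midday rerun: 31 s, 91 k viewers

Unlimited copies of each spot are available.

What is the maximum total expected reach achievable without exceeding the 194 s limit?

655

Taking the top-ratio spots first gives 3×weather segment for 642 (174 s).
Replace weather segment with game-show break + midday rerun: the trade gains 13 net, giving 655 at 188 s.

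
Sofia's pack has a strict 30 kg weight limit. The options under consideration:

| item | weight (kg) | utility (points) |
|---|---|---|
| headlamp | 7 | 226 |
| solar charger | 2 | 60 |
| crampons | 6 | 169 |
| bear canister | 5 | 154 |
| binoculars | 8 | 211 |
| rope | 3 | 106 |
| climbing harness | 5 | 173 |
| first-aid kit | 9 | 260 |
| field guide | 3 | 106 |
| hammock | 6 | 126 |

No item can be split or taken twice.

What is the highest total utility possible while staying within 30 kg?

By utility per kg: rope 35.33, field guide 35.33, climbing harness 34.60, headlamp 32.29 lead.
Filling by ratio: headlamp + solar charger + bear canister + rope + climbing harness + field guide for 825, with 5 kg left unused.
Using the slack differently, headlamp + crampons + rope + climbing harness + first-aid kit comes to 934 at 30 kg.
Nothing else within 30 kg beats 934.

934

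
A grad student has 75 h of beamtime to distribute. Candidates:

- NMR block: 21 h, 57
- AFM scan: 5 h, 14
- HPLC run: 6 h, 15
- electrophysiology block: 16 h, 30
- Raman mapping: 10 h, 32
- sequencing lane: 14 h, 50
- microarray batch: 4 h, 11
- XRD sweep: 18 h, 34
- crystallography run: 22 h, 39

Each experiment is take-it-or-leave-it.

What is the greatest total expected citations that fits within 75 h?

202

By expected citations per h: sequencing lane 3.57, Raman mapping 3.20, AFM scan 2.80 lead.
The ratio heuristic lands on NMR block + AFM scan + HPLC run + Raman mapping + sequencing lane + microarray batch (179) but leaves 15 h idle.
The 4 h tied up in microarray batch is better spent on XRD sweep — total rises to 202 (74 h).
Runner-up NMR block + HPLC run + Raman mapping + sequencing lane + microarray batch + XRD sweep tops out at 199.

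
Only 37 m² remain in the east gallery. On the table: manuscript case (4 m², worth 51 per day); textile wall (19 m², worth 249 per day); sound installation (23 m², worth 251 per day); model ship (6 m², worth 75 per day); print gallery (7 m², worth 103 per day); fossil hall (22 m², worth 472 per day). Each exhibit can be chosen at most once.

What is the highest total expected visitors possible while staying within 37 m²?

650

Taking the top-ratio exhibits first gives manuscript case + print gallery + fossil hall for 626 (33 m²).
The 4 m² tied up in manuscript case is better spent on model ship — total rises to 650 (35 m²).
The spare 2 m² is too small for any remaining exhibit, and no exchange beats 650.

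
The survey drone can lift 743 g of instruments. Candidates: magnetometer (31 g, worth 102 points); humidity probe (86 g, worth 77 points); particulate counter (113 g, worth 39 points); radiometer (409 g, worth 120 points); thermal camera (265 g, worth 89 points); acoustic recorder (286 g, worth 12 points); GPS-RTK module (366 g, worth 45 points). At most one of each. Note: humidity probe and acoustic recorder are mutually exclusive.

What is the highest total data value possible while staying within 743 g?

338

Filling by ratio: magnetometer + humidity probe + particulate counter + thermal camera for 307, with 248 g left unused.
The 265 g tied up in thermal camera is better spent on radiometer — total rises to 338 (639 g).
Runner-up magnetometer + radiometer + thermal camera tops out at 311.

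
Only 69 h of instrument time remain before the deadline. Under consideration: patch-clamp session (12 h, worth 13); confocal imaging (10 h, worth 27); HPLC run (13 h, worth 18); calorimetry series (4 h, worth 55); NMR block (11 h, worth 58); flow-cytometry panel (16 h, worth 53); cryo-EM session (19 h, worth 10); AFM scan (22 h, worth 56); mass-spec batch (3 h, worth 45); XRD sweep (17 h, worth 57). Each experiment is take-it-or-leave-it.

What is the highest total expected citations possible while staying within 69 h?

298

Density check — mass-spec batch 15.00, calorimetry series 13.75, NMR block 5.27 are the best per h.
Filling by ratio: confocal imaging + calorimetry series + NMR block + flow-cytometry panel + mass-spec batch + XRD sweep for 295, with 8 h left unused.
Replace flow-cytometry panel with AFM scan: the trade gains 3 net, giving 298 at 67 h.
The closest alternative, confocal imaging + calorimetry series + NMR block + flow-cytometry panel + mass-spec batch + XRD sweep, reaches only 295.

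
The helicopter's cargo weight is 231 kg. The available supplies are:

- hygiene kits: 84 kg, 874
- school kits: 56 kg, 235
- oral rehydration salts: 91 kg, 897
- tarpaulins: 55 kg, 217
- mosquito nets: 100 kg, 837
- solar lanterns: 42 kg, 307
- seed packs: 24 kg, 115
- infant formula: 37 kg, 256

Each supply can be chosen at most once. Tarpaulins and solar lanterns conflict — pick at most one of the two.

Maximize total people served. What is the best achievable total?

Hygiene kits + oral rehydration salts + solar lanterns uses 217 of the 231 kg and totals 2078.
Every other selection either busts 231 kg or breaks a pairing rule or fails to beat 2078.

2078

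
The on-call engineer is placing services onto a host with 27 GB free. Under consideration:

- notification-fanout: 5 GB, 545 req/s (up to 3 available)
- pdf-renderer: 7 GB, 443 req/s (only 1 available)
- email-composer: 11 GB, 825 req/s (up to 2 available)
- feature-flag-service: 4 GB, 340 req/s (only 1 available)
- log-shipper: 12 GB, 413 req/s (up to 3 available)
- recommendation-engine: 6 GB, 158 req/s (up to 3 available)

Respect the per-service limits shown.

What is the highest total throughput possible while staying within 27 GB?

2460

The ratio heuristic lands on 3×notification-fanout + pdf-renderer + feature-flag-service (2418) but leaves 1 GB idle.
Dropping pdf-renderer and feature-flag-service frees 11 GB; slotting in email-composer (11 GB) lifts the total to 2460 at 26 GB.
Nothing else within 27 GB beats 2460.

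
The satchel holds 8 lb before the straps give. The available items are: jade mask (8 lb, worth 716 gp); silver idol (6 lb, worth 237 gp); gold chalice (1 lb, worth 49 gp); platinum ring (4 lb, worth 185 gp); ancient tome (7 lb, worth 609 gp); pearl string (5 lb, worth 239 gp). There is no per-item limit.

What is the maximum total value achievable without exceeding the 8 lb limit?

716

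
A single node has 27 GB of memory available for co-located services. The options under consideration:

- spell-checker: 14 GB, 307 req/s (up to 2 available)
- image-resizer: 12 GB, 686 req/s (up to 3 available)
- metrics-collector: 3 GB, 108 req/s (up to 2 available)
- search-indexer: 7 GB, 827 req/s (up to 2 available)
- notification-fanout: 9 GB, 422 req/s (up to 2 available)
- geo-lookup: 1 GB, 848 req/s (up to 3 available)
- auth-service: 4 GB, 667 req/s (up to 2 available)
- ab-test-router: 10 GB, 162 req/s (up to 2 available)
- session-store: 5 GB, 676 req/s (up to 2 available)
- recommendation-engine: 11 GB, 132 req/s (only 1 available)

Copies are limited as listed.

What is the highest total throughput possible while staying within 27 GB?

5550

By throughput per GB: geo-lookup 848.00, auth-service 166.75, session-store 135.20 lead.
A density-first pass picks 2×metrics-collector + 3×geo-lookup + 2×auth-service + 2×session-store — 5446 at 27 GB.
Replace 2×metrics-collector and 2×auth-service with 2×search-indexer: the trade gains 104 net, giving 5550 at 27 GB.
Nothing else within 27 GB beats 5550.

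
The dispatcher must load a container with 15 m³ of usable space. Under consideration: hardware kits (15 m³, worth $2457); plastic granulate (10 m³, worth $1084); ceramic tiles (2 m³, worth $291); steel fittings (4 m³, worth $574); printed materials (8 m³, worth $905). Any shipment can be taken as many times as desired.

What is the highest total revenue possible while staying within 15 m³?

2457

Best packing: hardware kits — 15 m³, 2457 total.
Every other selection either busts 15 m³ or fails to beat 2457.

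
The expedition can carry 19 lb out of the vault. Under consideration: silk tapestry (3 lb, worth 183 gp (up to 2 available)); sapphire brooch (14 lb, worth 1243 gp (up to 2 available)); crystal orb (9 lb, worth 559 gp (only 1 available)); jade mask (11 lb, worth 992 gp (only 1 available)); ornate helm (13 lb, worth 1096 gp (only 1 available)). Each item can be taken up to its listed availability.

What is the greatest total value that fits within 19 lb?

Density check — jade mask 90.18, sapphire brooch 88.79, ornate helm 84.31 are the best per lb.
The ratio heuristic lands on 2×silk tapestry + jade mask (1358) but leaves 2 lb idle.
Replace jade mask with ornate helm: the trade gains 104 net, giving 1462 at 19 lb.

1462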